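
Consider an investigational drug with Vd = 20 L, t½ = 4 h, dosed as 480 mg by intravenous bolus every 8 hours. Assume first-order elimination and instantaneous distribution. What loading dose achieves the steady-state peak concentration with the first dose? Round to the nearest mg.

640 mg

f = (1/2)^(8/4) ≈ 0.250000; accumulation ratio R = 1/(1−f) ≈ 1.33333.
Loading dose to hit Cmax,ss on first dose: D_load = D_maint·R ≈ 480 × 1.33333 ≈ 640.00 mg.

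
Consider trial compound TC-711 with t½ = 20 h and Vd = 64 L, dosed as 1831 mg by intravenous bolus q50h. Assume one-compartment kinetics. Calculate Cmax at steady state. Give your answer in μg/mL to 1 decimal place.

k = ln2/t½ = ln2/20 ≈ 0.034657 h⁻¹; fraction remaining f = e^(−kτ) = e^(−0.034657×50) ≈ 0.1768.
At steady state, accumulation factor R = 1/(1 − e^(−kτ)) ≈ 1.2148.
Single-dose peak C₀ = D/Vd = 1831/64 ≈ 28.609 μg/mL.
Steady-state peak Cmax,ss = C₀·R ≈ 28.609 × 1.2148 ≈ 34.754 μg/mL.

34.8 μg/mL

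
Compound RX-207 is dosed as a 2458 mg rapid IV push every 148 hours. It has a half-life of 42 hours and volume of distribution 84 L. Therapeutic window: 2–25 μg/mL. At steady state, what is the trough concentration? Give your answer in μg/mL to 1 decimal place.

2.8 μg/mL

k = ln2/t½ = ln2/42 ≈ 0.016504 h⁻¹; fraction remaining f = e^(−kτ) = e^(−0.016504×148) ≈ 0.0869.
At steady state, accumulation factor R = 1/(1 − e^(−kτ)) ≈ 1.0952.
Single-dose peak C₀ = D/Vd = 2458/84 ≈ 29.262 μg/mL.
Cmax,ss = C₀/(1 − f) ≈ 29.262/0.9131 ≈ 32.047 μg/mL.
Steady-state trough Cmin,ss = Cmax,ss·f ≈ 32.047 × 0.0869 ≈ 2.785 μg/mL.
Trough 2.8 μg/mL vs MEC 2 μg/mL: adequate.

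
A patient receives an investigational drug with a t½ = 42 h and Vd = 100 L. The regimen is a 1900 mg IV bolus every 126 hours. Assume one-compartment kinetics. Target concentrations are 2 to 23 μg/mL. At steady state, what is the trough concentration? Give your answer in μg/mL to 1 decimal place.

2.7 μg/mL

τ = 126 h = 3 half-lives, so f = (1/2)^3 = 0.125.
At steady state, R = 1/(1 − 0.125) = 8/7.
Single-dose peak C₀ = D/Vd = 1900/100 = 19 μg/mL.
Steady-state peak Cmax,ss = C₀·R = 19 × 8/7 ≈ 21.714 μg/mL.
Steady-state trough Cmin,ss = Cmax,ss·f ≈ 21.714 × 0.125 ≈ 2.714 μg/mL.
Trough 2.7 μg/mL vs MEC 2 μg/mL: adequate.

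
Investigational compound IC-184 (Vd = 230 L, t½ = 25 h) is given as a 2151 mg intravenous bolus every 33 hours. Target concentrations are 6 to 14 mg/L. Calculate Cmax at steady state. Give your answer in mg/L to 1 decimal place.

τ/t½ = 33/25 ≈ 1.32, so fraction remaining f = (1/2)^(33/25) ≈ 0.4005.
At steady state, accumulation factor R = 1/(1 − e^(−kτ)) ≈ 1.6681.
Single-dose peak C₀ = D/Vd = 2151/230 ≈ 9.352 mg/L.
Steady-state peak Cmax,ss = C₀·R ≈ 9.352 × 1.6681 ≈ 15.600 mg/L.
Peak 15.6 mg/L vs MTC 14 mg/L: exceeds toxic threshold.

15.6 mg/L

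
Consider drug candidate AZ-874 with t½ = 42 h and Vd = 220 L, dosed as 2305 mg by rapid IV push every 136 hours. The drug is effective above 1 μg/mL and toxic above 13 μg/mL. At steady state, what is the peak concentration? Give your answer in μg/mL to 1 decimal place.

11.7 μg/mL

τ/t½ = 136/42 ≈ 3.2381, so fraction remaining f = (1/2)^(136/42) ≈ 0.1060.
At steady state, accumulation factor R = 1/(1 − e^(−kτ)) ≈ 1.1186.
Single-dose peak C₀ = D/Vd = 2305/220 ≈ 10.477 μg/mL.
Steady-state peak Cmax,ss = C₀·R ≈ 10.477 × 1.1186 ≈ 11.720 μg/mL.
Peak 11.7 μg/mL vs MTC 13 μg/mL: below toxic threshold.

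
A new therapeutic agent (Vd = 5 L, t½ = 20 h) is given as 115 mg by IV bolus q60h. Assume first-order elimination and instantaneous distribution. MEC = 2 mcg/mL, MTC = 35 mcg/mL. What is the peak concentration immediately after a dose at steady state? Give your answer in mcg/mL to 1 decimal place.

The dosing interval is 3 half-lives, so f = 2^(−3) = 0.125.
Accumulation ratio R = 1/(1 − f) = 1/0.875 = 8/7.
Single-dose peak C₀ = D/Vd = 115/5 = 23 mcg/mL.
Steady-state peak Cmax,ss = C₀·R = 23 × 8/7 ≈ 26.286 mcg/mL.
Peak 26.3 mcg/mL vs MTC 35 mcg/mL: below toxic threshold.

26.3 mcg/mL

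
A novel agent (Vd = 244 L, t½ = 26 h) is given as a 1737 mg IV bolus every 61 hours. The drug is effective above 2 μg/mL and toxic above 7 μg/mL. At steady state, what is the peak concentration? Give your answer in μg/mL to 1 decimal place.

Over one 61-h interval, 61/26 ≈ 2.3462 half-lives elapse, leaving f ≈ 0.1967 of each dose.
At steady state, accumulation factor R = 1/(1 − e^(−kτ)) ≈ 1.2449.
Each bolus raises the concentration by D/Vd = 1737/244 ≈ 7.119 μg/mL.
Steady-state peak Cmax,ss = C₀·R ≈ 7.119 × 1.2449 ≈ 8.862 μg/mL.
Peak 8.9 μg/mL vs MTC 7 μg/mL: exceeds toxic threshold.

8.9 μg/mL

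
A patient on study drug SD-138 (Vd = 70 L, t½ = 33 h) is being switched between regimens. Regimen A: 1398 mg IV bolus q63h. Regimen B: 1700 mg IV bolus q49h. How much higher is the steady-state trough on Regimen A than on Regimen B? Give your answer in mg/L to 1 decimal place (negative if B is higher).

-6.3 mg/L

Regimen A: f = (1/2)^(63/33) ≈ 0.2663; Cmin,ss = (1398/70)·f/(1−f) ≈ 7.249 mg/L.
Regimen B: f = (1/2)^(49/33) ≈ 0.3573; Cmin,ss = (1700/70)·f/(1−f) ≈ 13.501 mg/L.
Difference ≈ 7.249 − 13.501 ≈ -6.252 mg/L.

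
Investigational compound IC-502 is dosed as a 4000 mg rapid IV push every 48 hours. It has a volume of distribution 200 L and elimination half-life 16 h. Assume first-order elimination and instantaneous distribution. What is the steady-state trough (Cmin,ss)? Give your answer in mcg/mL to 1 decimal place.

The dosing interval is 3 half-lives, so f = 2^(−3) = 0.125.
At steady state, R = 1/(1 − 0.125) = 8/7.
Single-dose peak C₀ = D/Vd = 4000/200 = 20 mcg/mL.
Steady-state peak Cmax,ss = C₀·R = 20 × 8/7 ≈ 22.857 mcg/mL.
Steady-state trough Cmin,ss = Cmax,ss·f ≈ 22.857 × 0.125 ≈ 2.857 mcg/mL.

2.9 mcg/mL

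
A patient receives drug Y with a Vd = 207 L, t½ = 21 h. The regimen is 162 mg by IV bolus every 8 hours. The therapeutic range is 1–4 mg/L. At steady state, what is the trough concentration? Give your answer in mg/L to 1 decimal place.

2.6 mg/L

k = ln2/t½ = ln2/21 ≈ 0.033007 h⁻¹; fraction remaining f = e^(−kτ) = e^(−0.033007×8) ≈ 0.7679.
At steady state, accumulation factor R = 1/(1 − e^(−kτ)) ≈ 4.3085.
Single-dose peak C₀ = D/Vd = 162/207 ≈ 0.783 mg/L.
Steady-state peak Cmax,ss = C₀·R ≈ 0.783 × 4.3085 ≈ 3.374 mg/L.
One interval later, Cmin,ss = Cmax,ss·e^(−kτ) ≈ 3.374 × 0.7679 ≈ 2.591 mg/L.
Trough 2.6 mg/L vs MEC 1 mg/L: adequate.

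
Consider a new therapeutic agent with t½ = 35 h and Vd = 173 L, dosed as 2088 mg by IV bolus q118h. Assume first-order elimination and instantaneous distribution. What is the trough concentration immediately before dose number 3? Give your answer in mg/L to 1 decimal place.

1.3 mg/L

f = (1/2)^(τ/t½) = (1/2)^(118/35) ≈ 0.0966.
C₀ = D/Vd = 2088/173 ≈ 12.069 mg/L.
Before the 3rd dose, 2 doses have been given. Superposition: Cmin = C₀·(f + f²).
≈ 12.069 × (0.0966 + 0.0093) ≈ 12.069 × 0.1059 ≈ 1.278 mg/L.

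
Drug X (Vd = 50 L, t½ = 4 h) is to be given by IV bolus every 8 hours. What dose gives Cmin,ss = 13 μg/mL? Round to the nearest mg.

1950 mg

τ/t½ = 8/4 ≈ 2, so f = (1/2)^(8/4) ≈ 0.250000.
Cmin,ss = (D/Vd)·f/(1−f), so D = Cmin,ss·Vd·(1−f)/f.
D = 13 × 50 × (1−f)/f ≈ 13 × 50 × 3.00000 ≈ 1950.00 mg.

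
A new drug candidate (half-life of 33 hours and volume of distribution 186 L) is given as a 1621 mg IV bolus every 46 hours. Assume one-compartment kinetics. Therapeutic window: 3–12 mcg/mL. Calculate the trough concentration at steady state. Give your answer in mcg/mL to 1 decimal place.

5.4 mcg/mL

Over one 46-h interval, 46/33 ≈ 1.3939 half-lives elapse, leaving f ≈ 0.3805 of each dose.
Accumulation ratio R = 1/(1 − f) ≈ 1/0.6195 ≈ 1.6142.
Single-dose peak C₀ = D/Vd = 1621/186 ≈ 8.715 mcg/mL.
Cmax,ss = C₀/(1 − f) ≈ 8.715/0.6195 ≈ 14.068 mcg/mL.
One interval later, Cmin,ss = Cmax,ss·e^(−kτ) ≈ 14.068 × 0.3805 ≈ 5.353 mcg/mL.
Trough 5.4 mcg/mL vs MEC 3 mcg/mL: adequate.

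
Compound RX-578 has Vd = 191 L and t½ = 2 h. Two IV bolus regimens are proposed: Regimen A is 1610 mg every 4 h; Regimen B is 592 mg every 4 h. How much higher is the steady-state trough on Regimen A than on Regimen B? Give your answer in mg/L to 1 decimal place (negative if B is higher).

1.8 mg/L

Regimen A: f = (1/2)^(4/2) ≈ 0.2500; Cmin,ss = (1610/191)·f/(1−f) ≈ 2.810 mg/L.
Regimen B: f = (1/2)^(4/2) ≈ 0.2500; Cmin,ss = (592/191)·f/(1−f) ≈ 1.033 mg/L.
Difference ≈ 2.810 − 1.033 ≈ 1.777 mg/L.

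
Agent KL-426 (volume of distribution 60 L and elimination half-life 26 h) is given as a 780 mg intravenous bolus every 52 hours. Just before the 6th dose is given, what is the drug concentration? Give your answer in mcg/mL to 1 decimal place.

4.3 mcg/mL

f = (1/2)^(τ/t½) = (1/2)^(52/26) ≈ 0.2500.
C₀ = D/Vd = 780/60 ≈ 13.000 mcg/mL.
Before the 6th dose, 5 doses have been given. Superposition: Cmin = C₀·(f + f² + … + f^5).
≈ 13.000 × (0.2500 + 0.0625 + 0.0156 + 0.0039 + 0.0010) ≈ 13.000 × 0.3330 ≈ 4.329 mcg/mL.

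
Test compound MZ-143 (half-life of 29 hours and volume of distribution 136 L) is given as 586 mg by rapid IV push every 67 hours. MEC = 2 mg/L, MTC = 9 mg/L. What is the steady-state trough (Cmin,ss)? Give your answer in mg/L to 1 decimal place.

1.1 mg/L

τ/t½ = 67/29 ≈ 2.3103, so fraction remaining f = (1/2)^(67/29) ≈ 0.2016.
Each bolus raises the concentration by D/Vd = 586/136 ≈ 4.309 mg/L.
Steady-state trough Cmin,ss = C₀·f/(1−f) ≈ 4.309 × 0.2016/0.7984 ≈ 1.088 mg/L.
Trough 1.1 mg/L vs MEC 2 mg/L: subtherapeutic.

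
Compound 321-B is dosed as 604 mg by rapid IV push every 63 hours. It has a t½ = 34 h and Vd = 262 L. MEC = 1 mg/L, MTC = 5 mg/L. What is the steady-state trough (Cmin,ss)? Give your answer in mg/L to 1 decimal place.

0.9 mg/L

τ/t½ = 63/34 ≈ 1.8529, so fraction remaining f = (1/2)^(63/34) ≈ 0.2768.
Single-dose peak C₀ = D/Vd = 604/262 ≈ 2.305 mg/L.
Steady-state trough Cmin,ss = C₀·f/(1−f) ≈ 2.305 × 0.2768/0.7232 ≈ 0.882 mg/L.
Trough 0.9 mg/L vs MEC 1 mg/L: subtherapeutic.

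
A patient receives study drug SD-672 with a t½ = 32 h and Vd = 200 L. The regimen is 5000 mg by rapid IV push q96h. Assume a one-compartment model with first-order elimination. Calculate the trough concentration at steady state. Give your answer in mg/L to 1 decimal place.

3.6 mg/L

The dosing interval is 3 half-lives, so f = 2^(−3) = 0.125.
At steady state, R = 1/(1 − 0.125) = 8/7.
Single-dose peak C₀ = D/Vd = 5000/200 = 25 mg/L.
Steady-state peak Cmax,ss = C₀·R = 25 × 8/7 ≈ 28.571 mg/L.
Steady-state trough Cmin,ss = Cmax,ss·f ≈ 28.571 × 0.125 ≈ 3.571 mg/L.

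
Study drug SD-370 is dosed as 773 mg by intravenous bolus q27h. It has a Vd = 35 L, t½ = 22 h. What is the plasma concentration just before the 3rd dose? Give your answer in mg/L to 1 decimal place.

13.5 mg/L

f = (1/2)^(τ/t½) = (1/2)^(27/22) ≈ 0.4271.
C₀ = D/Vd = 773/35 ≈ 22.086 mg/L.
Before the 3rd dose, 2 doses have been given. Superposition: Cmin = C₀·(f + f²).
≈ 22.086 × (0.4271 + 0.1824) ≈ 22.086 × 0.6095 ≈ 13.461 mg/L.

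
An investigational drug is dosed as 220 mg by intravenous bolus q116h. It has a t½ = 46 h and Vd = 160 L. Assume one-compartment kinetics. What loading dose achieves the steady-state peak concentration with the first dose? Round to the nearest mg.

266 mg

f = (1/2)^(116/46) ≈ 0.174133; accumulation ratio R = 1/(1−f) ≈ 1.21085.
Loading dose to hit Cmax,ss on first dose: D_load = D_maint·R ≈ 220 × 1.21085 ≈ 266.39 mg.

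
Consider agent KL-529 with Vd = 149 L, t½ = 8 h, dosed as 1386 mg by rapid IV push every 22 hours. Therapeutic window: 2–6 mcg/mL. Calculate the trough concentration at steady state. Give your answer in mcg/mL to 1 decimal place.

k = ln2/t½ = ln2/8 ≈ 0.086643 h⁻¹; fraction remaining f = e^(−kτ) = e^(−0.086643×22) ≈ 0.1487.
At steady state, accumulation factor R = 1/(1 − e^(−kτ)) ≈ 1.1747.
Single-dose peak C₀ = D/Vd = 1386/149 ≈ 9.302 mcg/mL.
Steady-state peak Cmax,ss = C₀·R ≈ 9.302 × 1.1747 ≈ 10.927 mcg/mL.
One interval later, Cmin,ss = Cmax,ss·e^(−kτ) ≈ 10.927 × 0.1487 ≈ 1.625 mcg/mL.
Trough 1.6 mcg/mL vs MEC 2 mcg/mL: subtherapeutic.

1.6 mcg/mL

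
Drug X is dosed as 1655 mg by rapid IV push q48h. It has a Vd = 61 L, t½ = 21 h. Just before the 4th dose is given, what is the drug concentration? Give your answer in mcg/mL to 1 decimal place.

6.9 mcg/mL

f = (1/2)^(τ/t½) = (1/2)^(48/21) ≈ 0.2051.
C₀ = D/Vd = 1655/61 ≈ 27.131 mcg/mL.
Before the 4th dose, 3 doses have been given. Superposition: Cmin = C₀·(f + f² + … + f^3).
≈ 27.131 × (0.2051 + 0.0421 + 0.0086) ≈ 27.131 × 0.2558 ≈ 6.940 mcg/mL.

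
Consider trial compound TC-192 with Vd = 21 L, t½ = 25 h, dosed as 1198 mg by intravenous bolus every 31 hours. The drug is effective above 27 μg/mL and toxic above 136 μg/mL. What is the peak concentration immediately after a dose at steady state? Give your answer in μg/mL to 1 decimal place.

τ/t½ = 31/25 ≈ 1.24, so fraction remaining f = (1/2)^(31/25) ≈ 0.4234.
Accumulation ratio R = 1/(1 − f) ≈ 1/0.5766 ≈ 1.7343.
Each bolus raises the concentration by D/Vd = 1198/21 ≈ 57.048 μg/mL.
Steady-state peak Cmax,ss = C₀·R ≈ 57.048 × 1.7343 ≈ 98.938 μg/mL.
Peak 98.9 μg/mL vs MTC 136 μg/mL: below toxic threshold.

98.9 μg/mL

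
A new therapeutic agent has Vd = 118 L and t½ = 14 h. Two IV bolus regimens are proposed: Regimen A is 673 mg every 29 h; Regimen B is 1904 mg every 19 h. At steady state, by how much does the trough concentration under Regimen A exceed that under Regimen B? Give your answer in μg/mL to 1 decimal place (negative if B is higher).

Regimen A: f = (1/2)^(29/14) ≈ 0.2379; Cmin,ss = (673/118)·f/(1−f) ≈ 1.780 μg/mL.
Regimen B: f = (1/2)^(19/14) ≈ 0.3904; Cmin,ss = (1904/118)·f/(1−f) ≈ 10.334 μg/mL.
Difference ≈ 1.780 − 10.334 ≈ -8.554 μg/mL.

-8.6 μg/mL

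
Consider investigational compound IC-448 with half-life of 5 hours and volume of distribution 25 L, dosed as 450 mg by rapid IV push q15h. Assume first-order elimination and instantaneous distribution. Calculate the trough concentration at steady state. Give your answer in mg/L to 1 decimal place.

The dosing interval is 3 half-lives, so f = 2^(−3) = 0.125.
Accumulation ratio R = 1/(1 − f) = 1/0.875 = 8/7.
Single-dose peak C₀ = D/Vd = 450/25 = 18 mg/L.
Steady-state peak Cmax,ss = C₀·R = 18 × 8/7 ≈ 20.571 mg/L.
Steady-state trough Cmin,ss = Cmax,ss·f ≈ 20.571 × 0.125 ≈ 2.571 mg/L.

2.6 mg/L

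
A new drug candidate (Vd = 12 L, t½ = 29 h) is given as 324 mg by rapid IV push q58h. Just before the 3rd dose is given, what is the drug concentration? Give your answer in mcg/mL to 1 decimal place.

f = (1/2)^(τ/t½) = (1/2)^(58/29) ≈ 0.2500.
C₀ = D/Vd = 324/12 ≈ 27.000 mcg/mL.
Before the 3rd dose, 2 doses have been given. Superposition: Cmin = C₀·(f + f²).
≈ 27.000 × (0.2500 + 0.0625) ≈ 27.000 × 0.3125 ≈ 8.438 mcg/mL.

8.4 mcg/mL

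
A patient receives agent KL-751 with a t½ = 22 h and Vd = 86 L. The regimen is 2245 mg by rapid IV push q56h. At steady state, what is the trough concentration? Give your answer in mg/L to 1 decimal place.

5.4 mg/L

τ/t½ = 56/22 ≈ 2.5455, so fraction remaining f = (1/2)^(56/22) ≈ 0.1713.
Accumulation ratio R = 1/(1 − f) ≈ 1/0.8287 ≈ 1.2067.
Single-dose peak C₀ = D/Vd = 2245/86 ≈ 26.105 mg/L.
Steady-state peak Cmax,ss = C₀·R ≈ 26.105 × 1.2067 ≈ 31.501 mg/L.
Steady-state trough Cmin,ss = Cmax,ss·f ≈ 31.501 × 0.1713 ≈ 5.396 mg/L.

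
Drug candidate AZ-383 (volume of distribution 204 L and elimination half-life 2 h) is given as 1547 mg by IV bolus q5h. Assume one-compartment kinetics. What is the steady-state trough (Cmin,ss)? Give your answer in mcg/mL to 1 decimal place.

1.6 mcg/mL

τ/t½ = 5/2 ≈ 2.5, so fraction remaining f = (1/2)^(5/2) ≈ 0.1768.
Accumulation ratio R = 1/(1 − f) ≈ 1/0.8232 ≈ 1.2148.
Each bolus raises the concentration by D/Vd = 1547/204 ≈ 7.583 mcg/mL.
Steady-state peak Cmax,ss = C₀·R ≈ 7.583 × 1.2148 ≈ 9.212 mcg/mL.
Steady-state trough Cmin,ss = Cmax,ss·f ≈ 9.212 × 0.1768 ≈ 1.629 mcg/mL.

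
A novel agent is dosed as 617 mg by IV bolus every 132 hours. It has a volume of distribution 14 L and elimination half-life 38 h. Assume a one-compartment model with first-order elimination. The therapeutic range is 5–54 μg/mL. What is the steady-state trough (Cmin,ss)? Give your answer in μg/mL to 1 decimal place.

4.4 μg/mL

Over one 132-h interval, 132/38 ≈ 3.4737 half-lives elapse, leaving f ≈ 0.0900 of each dose.
Each bolus raises the concentration by D/Vd = 617/14 ≈ 44.071 μg/mL.
Steady-state trough Cmin,ss = C₀·f/(1−f) ≈ 44.071 × 0.0900/0.9100 ≈ 4.359 μg/mL.
Trough 4.4 μg/mL vs MEC 5 μg/mL: subtherapeutic.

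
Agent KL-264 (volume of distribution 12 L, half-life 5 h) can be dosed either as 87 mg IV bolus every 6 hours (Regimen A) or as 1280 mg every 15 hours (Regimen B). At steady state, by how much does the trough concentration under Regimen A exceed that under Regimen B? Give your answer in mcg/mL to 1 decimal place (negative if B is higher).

-9.6 mcg/mL

Regimen A: f = (1/2)^(6/5) ≈ 0.4353; Cmin,ss = (87/12)·f/(1−f) ≈ 5.589 mcg/mL.
Regimen B: f = (1/2)^(15/5) ≈ 0.1250; Cmin,ss = (1280/12)·f/(1−f) ≈ 15.238 mcg/mL.
Difference ≈ 5.589 − 15.238 ≈ -9.649 mcg/mL.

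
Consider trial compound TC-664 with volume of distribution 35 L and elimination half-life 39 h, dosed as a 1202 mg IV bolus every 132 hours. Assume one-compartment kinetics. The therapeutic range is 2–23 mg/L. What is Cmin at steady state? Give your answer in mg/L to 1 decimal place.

Over one 132-h interval, 132/39 ≈ 3.3846 half-lives elapse, leaving f ≈ 0.0957 of each dose.
Single-dose peak C₀ = D/Vd = 1202/35 ≈ 34.343 mg/L.
Steady-state trough Cmin,ss = C₀·f/(1−f) ≈ 34.343 × 0.0957/0.9043 ≈ 3.634 mg/L.
Trough 3.6 mg/L vs MEC 2 mg/L: adequate.

3.6 mg/L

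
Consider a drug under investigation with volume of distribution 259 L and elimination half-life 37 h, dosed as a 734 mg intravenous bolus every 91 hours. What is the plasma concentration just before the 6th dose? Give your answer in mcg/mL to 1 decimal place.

f = (1/2)^(τ/t½) = (1/2)^(91/37) ≈ 0.1818.
C₀ = D/Vd = 734/259 ≈ 2.834 mcg/mL.
Before the 6th dose, 5 doses have been given. Superposition: Cmin = C₀·(f + f² + … + f^5).
≈ 2.834 × (0.1818 + 0.0331 + 0.0060 + 0.0011 + 0.0002) ≈ 2.834 × 0.2222 ≈ 0.630 mcg/mL.

0.6 mcg/mL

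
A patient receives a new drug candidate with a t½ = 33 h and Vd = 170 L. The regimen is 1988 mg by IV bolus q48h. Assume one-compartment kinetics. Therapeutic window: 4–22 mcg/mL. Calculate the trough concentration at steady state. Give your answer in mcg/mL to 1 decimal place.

6.7 mcg/mL

k = ln2/t½ = ln2/33 ≈ 0.021004 h⁻¹; fraction remaining f = e^(−kτ) = e^(−0.021004×48) ≈ 0.3649.
At steady state, accumulation factor R = 1/(1 − e^(−kτ)) ≈ 1.5746.
Each bolus raises the concentration by D/Vd = 1988/170 ≈ 11.694 mcg/mL.
Cmax,ss = C₀/(1 − f) ≈ 11.694/0.6351 ≈ 18.413 mcg/mL.
One interval later, Cmin,ss = Cmax,ss·e^(−kτ) ≈ 18.413 × 0.3649 ≈ 6.719 mcg/mL.
Trough 6.7 mcg/mL vs MEC 4 mcg/mL: adequate.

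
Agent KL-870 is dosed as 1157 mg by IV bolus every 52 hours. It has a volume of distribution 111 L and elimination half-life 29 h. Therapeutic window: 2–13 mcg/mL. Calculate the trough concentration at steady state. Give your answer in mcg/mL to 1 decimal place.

Over one 52-h interval, 52/29 ≈ 1.7931 half-lives elapse, leaving f ≈ 0.2886 of each dose.
Single-dose peak C₀ = D/Vd = 1157/111 ≈ 10.423 mcg/mL.
Steady-state trough Cmin,ss = C₀·f/(1−f) ≈ 10.423 × 0.2886/0.7114 ≈ 4.228 mcg/mL.
Trough 4.2 mcg/mL vs MEC 2 mcg/mL: adequate.

4.2 mcg/mL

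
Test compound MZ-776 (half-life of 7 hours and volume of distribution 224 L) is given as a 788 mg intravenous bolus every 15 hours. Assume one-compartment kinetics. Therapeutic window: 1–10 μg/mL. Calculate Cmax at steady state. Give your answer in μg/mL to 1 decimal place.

4.5 μg/mL

τ/t½ = 15/7 ≈ 2.1429, so fraction remaining f = (1/2)^(15/7) ≈ 0.2264.
Accumulation ratio R = 1/(1 − f) ≈ 1/0.7736 ≈ 1.2927.
Single-dose peak C₀ = D/Vd = 788/224 ≈ 3.518 μg/mL.
Steady-state peak Cmax,ss = C₀·R ≈ 3.518 × 1.2927 ≈ 4.548 μg/mL.
Peak 4.5 μg/mL vs MTC 10 μg/mL: below toxic threshold.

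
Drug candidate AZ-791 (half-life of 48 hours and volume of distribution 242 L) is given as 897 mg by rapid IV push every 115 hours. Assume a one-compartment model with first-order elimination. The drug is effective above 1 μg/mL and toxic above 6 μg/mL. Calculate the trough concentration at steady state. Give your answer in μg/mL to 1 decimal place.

Over one 115-h interval, 115/48 ≈ 2.3958 half-lives elapse, leaving f ≈ 0.1900 of each dose.
Each bolus raises the concentration by D/Vd = 897/242 ≈ 3.707 μg/mL.
Steady-state trough Cmin,ss = C₀·f/(1−f) ≈ 3.707 × 0.1900/0.8100 ≈ 0.870 μg/mL.
Trough 0.9 μg/mL vs MEC 1 μg/mL: subtherapeutic.

0.9 μg/mL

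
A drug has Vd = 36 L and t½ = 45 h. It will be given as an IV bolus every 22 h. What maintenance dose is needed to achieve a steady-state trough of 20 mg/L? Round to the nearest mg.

290 mg

τ/t½ = 22/45 ≈ 0.48889, so f = (1/2)^(22/45) ≈ 0.712574.
Cmin,ss = (D/Vd)·f/(1−f), so D = Cmin,ss·Vd·(1−f)/f.
D = 20 × 36 × (1−f)/f ≈ 20 × 36 × 0.40336 ≈ 290.42 mg.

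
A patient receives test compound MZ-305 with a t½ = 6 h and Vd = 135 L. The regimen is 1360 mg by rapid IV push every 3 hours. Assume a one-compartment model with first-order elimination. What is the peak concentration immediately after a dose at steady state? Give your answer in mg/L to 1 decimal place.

34.4 mg/L

k = ln2/t½ = ln2/6 ≈ 0.115525 h⁻¹; fraction remaining f = e^(−kτ) = e^(−0.115525×3) ≈ 0.7071.
At steady state, accumulation factor R = 1/(1 − e^(−kτ)) ≈ 3.4141.
Single-dose peak C₀ = D/Vd = 1360/135 ≈ 10.074 mg/L.
Cmax,ss = C₀/(1 − f) ≈ 10.074/0.2929 ≈ 34.394 mg/L.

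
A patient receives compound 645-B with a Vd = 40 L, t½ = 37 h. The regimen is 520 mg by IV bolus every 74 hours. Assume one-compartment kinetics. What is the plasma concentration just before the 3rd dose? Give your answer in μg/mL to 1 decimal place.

f = (1/2)^(τ/t½) = (1/2)^(74/37) ≈ 0.2500.
C₀ = D/Vd = 520/40 ≈ 13.000 μg/mL.
Before the 3rd dose, 2 doses have been given. Superposition: Cmin = C₀·(f + f²).
≈ 13.000 × (0.2500 + 0.0625) ≈ 13.000 × 0.3125 ≈ 4.062 μg/mL.

4.1 μg/mL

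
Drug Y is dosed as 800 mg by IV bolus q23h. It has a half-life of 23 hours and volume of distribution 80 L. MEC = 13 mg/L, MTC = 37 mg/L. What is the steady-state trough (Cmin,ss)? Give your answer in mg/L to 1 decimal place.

The dosing interval is 1 half-life, so f = 2^(−1) = 0.5.
Accumulation ratio R = 1/(1 − f) = 1/0.5 = 2/1.
Single-dose peak C₀ = D/Vd = 800/80 = 10 mg/L.
Steady-state peak Cmax,ss = C₀·R = 10 × 2/1 ≈ 20.000 mg/L.
Steady-state trough Cmin,ss = Cmax,ss·f ≈ 20.000 × 0.5 ≈ 10.000 mg/L.
Trough 10.0 mg/L vs MEC 13 mg/L: subtherapeutic.

10.0 mg/L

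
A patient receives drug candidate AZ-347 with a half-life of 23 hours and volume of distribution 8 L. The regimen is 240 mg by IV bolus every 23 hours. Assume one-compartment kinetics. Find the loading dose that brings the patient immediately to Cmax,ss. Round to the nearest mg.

480 mg

f = (1/2)^(23/23) ≈ 0.500000; accumulation ratio R = 1/(1−f) ≈ 2.00000.
Loading dose to hit Cmax,ss on first dose: D_load = D_maint·R ≈ 240 × 2.00000 ≈ 480.00 mg.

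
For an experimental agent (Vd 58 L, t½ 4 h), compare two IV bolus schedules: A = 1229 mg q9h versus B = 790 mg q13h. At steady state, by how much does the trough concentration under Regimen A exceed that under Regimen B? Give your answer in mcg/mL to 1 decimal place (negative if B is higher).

4.0 mcg/mL

Regimen A: f = (1/2)^(9/4) ≈ 0.2102; Cmin,ss = (1229/58)·f/(1−f) ≈ 5.639 mcg/mL.
Regimen B: f = (1/2)^(13/4) ≈ 0.1051; Cmin,ss = (790/58)·f/(1−f) ≈ 1.600 mcg/mL.
Difference ≈ 5.639 − 1.600 ≈ 4.039 mcg/mL.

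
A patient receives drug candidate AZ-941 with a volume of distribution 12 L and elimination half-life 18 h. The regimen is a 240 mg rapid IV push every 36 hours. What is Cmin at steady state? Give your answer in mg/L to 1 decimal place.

τ = 36 h = 2 half-lives, so f = (1/2)^2 = 0.25.
Accumulation ratio R = 1/(1 − f) = 1/0.75 = 4/3.
Single-dose peak C₀ = D/Vd = 240/12 = 20 mg/L.
Steady-state peak Cmax,ss = C₀·R = 20 × 4/3 ≈ 26.667 mg/L.
Steady-state trough Cmin,ss = Cmax,ss·f ≈ 26.667 × 0.25 ≈ 6.667 mg/L.

6.7 mg/L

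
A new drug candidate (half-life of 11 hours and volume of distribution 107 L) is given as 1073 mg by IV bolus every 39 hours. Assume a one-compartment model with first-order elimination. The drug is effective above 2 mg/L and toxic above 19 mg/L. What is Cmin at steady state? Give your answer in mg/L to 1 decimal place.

k = ln2/t½ = ln2/11 ≈ 0.063013 h⁻¹; fraction remaining f = e^(−kτ) = e^(−0.063013×39) ≈ 0.0856.
Each bolus raises the concentration by D/Vd = 1073/107 ≈ 10.028 mg/L.
Steady-state trough Cmin,ss = C₀·f/(1−f) ≈ 10.028 × 0.0856/0.9144 ≈ 0.939 mg/L.
Trough 0.9 mg/L vs MEC 2 mg/L: subtherapeutic.

0.9 mg/L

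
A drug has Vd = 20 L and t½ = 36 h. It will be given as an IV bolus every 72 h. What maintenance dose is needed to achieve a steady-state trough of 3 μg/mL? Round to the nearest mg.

180 mg

τ/t½ = 72/36 ≈ 2, so f = (1/2)^(72/36) ≈ 0.250000.
Cmin,ss = (D/Vd)·f/(1−f), so D = Cmin,ss·Vd·(1−f)/f.
D = 3 × 20 × (1−f)/f ≈ 3 × 20 × 3.00000 ≈ 180.00 mg.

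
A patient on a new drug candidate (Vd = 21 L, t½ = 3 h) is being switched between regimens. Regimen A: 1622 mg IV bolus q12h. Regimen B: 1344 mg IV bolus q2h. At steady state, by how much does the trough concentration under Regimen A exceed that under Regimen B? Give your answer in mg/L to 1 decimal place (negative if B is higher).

-103.8 mg/L

Regimen A: f = (1/2)^(12/3) ≈ 0.0625; Cmin,ss = (1622/21)·f/(1−f) ≈ 5.149 mg/L.
Regimen B: f = (1/2)^(2/3) ≈ 0.6300; Cmin,ss = (1344/21)·f/(1−f) ≈ 108.973 mg/L.
Difference ≈ 5.149 − 108.973 ≈ -103.824 mg/L.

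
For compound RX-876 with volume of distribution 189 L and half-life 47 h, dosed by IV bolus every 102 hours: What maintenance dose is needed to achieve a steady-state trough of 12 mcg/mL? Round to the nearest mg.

7940 mg

τ/t½ = 102/47 ≈ 2.1702, so f = (1/2)^(102/47) ≈ 0.222178.
Cmin,ss = (D/Vd)·f/(1−f), so D = Cmin,ss·Vd·(1−f)/f.
D = 12 × 189 × (1−f)/f ≈ 12 × 189 × 3.50090 ≈ 7940.04 mg.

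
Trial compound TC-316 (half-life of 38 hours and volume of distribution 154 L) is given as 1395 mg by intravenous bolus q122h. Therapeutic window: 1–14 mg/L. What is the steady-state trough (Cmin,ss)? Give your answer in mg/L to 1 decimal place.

τ/t½ = 122/38 ≈ 3.2105, so fraction remaining f = (1/2)^(122/38) ≈ 0.1080.
Each bolus raises the concentration by D/Vd = 1395/154 ≈ 9.058 mg/L.
Steady-state trough Cmin,ss = C₀·f/(1−f) ≈ 9.058 × 0.1080/0.8920 ≈ 1.097 mg/L.
Trough 1.1 mg/L vs MEC 1 mg/L: adequate.

1.1 mg/L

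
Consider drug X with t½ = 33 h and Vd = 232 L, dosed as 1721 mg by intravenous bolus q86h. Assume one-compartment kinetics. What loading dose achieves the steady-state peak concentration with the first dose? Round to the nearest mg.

2059 mg

f = (1/2)^(86/33) ≈ 0.164247; accumulation ratio R = 1/(1−f) ≈ 1.19653.
Loading dose to hit Cmax,ss on first dose: D_load = D_maint·R ≈ 1721 × 1.19653 ≈ 2059.23 mg.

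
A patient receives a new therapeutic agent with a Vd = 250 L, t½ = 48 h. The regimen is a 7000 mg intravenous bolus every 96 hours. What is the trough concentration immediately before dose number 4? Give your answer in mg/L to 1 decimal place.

f = (1/2)^(τ/t½) = (1/2)^(96/48) ≈ 0.2500.
C₀ = D/Vd = 7000/250 ≈ 28.000 mg/L.
Before the 4th dose, 3 doses have been given. Superposition: Cmin = C₀·(f + f² + … + f^3).
≈ 28.000 × (0.2500 + 0.0625 + 0.0156) ≈ 28.000 × 0.3281 ≈ 9.187 mg/L.

9.2 mg/L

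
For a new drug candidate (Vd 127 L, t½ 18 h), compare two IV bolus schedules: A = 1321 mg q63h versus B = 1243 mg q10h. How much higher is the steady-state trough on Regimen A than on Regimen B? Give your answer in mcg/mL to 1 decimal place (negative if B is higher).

Regimen A: f = (1/2)^(63/18) ≈ 0.0884; Cmin,ss = (1321/127)·f/(1−f) ≈ 1.009 mcg/mL.
Regimen B: f = (1/2)^(10/18) ≈ 0.6804; Cmin,ss = (1243/127)·f/(1−f) ≈ 20.837 mcg/mL.
Difference ≈ 1.009 − 20.837 ≈ -19.828 mcg/mL.

-19.8 mcg/mL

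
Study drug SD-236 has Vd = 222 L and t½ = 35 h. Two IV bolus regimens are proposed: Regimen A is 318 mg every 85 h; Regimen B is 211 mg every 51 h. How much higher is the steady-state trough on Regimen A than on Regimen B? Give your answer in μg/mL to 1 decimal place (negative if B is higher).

-0.2 μg/mL

Regimen A: f = (1/2)^(85/35) ≈ 0.1857; Cmin,ss = (318/222)·f/(1−f) ≈ 0.327 μg/mL.
Regimen B: f = (1/2)^(51/35) ≈ 0.3642; Cmin,ss = (211/222)·f/(1−f) ≈ 0.544 μg/mL.
Difference ≈ 0.327 − 0.544 ≈ -0.217 μg/mL.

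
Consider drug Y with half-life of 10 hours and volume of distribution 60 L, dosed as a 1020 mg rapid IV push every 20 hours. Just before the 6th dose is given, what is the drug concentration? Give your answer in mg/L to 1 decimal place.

f = (1/2)^(τ/t½) = (1/2)^(20/10) ≈ 0.2500.
C₀ = D/Vd = 1020/60 ≈ 17.000 mg/L.
Before the 6th dose, 5 doses have been given. Superposition: Cmin = C₀·(f + f² + … + f^5).
≈ 17.000 × (0.2500 + 0.0625 + 0.0156 + 0.0039 + 0.0010) ≈ 17.000 × 0.3330 ≈ 5.661 mg/L.

5.7 mg/L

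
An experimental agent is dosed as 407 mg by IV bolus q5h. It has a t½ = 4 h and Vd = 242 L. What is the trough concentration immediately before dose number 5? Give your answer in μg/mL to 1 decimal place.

f = (1/2)^(τ/t½) = (1/2)^(5/4) ≈ 0.4204.
C₀ = D/Vd = 407/242 ≈ 1.682 μg/mL.
Before the 5th dose, 4 doses have been given. Superposition: Cmin = C₀·(f + f² + … + f^4).
≈ 1.682 × (0.4204 + 0.1767 + 0.0743 + 0.0312) ≈ 1.682 × 0.7026 ≈ 1.182 μg/mL.

1.2 μg/mL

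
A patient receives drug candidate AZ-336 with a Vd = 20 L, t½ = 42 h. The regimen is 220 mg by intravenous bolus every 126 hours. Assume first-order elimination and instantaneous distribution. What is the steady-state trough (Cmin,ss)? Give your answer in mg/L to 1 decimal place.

1.6 mg/L

The dosing interval is 3 half-lives, so f = 2^(−3) = 0.125.
At steady state, R = 1/(1 − 0.125) = 8/7.
Single-dose peak C₀ = D/Vd = 220/20 = 11 mg/L.
Steady-state peak Cmax,ss = C₀·R = 11 × 8/7 ≈ 12.571 mg/L.
Steady-state trough Cmin,ss = Cmax,ss·f ≈ 12.571 × 0.125 ≈ 1.571 mg/L.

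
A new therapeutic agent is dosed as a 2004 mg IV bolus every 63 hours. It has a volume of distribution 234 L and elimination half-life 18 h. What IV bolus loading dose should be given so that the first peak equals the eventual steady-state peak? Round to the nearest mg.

2198 mg

f = (1/2)^(63/18) ≈ 0.088388; accumulation ratio R = 1/(1−f) ≈ 1.09696.
Loading dose to hit Cmax,ss on first dose: D_load = D_maint·R ≈ 2004 × 1.09696 ≈ 2198.31 mg.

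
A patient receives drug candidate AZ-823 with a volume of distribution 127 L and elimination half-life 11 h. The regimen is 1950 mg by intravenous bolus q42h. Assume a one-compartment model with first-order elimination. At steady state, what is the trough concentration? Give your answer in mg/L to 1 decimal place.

Over one 42-h interval, 42/11 ≈ 3.8182 half-lives elapse, leaving f ≈ 0.0709 of each dose.
Each bolus raises the concentration by D/Vd = 1950/127 ≈ 15.354 mg/L.
Steady-state trough Cmin,ss = C₀·f/(1−f) ≈ 15.354 × 0.0709/0.9291 ≈ 1.172 mg/L.

1.2 mg/L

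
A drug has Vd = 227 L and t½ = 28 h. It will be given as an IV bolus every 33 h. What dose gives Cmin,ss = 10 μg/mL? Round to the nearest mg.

τ/t½ = 33/28 ≈ 1.1786, so f = (1/2)^(33/28) ≈ 0.441789.
Cmin,ss = (D/Vd)·f/(1−f), so D = Cmin,ss·Vd·(1−f)/f.
D = 10 × 227 × (1−f)/f ≈ 10 × 227 × 1.26352 ≈ 2868.19 mg.

2868 mg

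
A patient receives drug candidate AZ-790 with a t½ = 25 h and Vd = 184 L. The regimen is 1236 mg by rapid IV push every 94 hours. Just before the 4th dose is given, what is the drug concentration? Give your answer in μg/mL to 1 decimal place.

0.5 μg/mL

f = (1/2)^(τ/t½) = (1/2)^(94/25) ≈ 0.0738.
C₀ = D/Vd = 1236/184 ≈ 6.717 μg/mL.
Before the 4th dose, 3 doses have been given. Superposition: Cmin = C₀·(f + f² + … + f^3).
≈ 6.717 × (0.0738 + 0.0054 + 0.0004) ≈ 6.717 × 0.0796 ≈ 0.535 μg/mL.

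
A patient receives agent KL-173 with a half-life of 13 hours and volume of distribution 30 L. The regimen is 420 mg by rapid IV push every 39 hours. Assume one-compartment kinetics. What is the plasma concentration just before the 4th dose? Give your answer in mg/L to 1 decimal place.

f = (1/2)^(τ/t½) = (1/2)^(39/13) ≈ 0.1250.
C₀ = D/Vd = 420/30 ≈ 14.000 mg/L.
Before the 4th dose, 3 doses have been given. Superposition: Cmin = C₀·(f + f² + … + f^3).
≈ 14.000 × (0.1250 + 0.0156 + 0.0020) ≈ 14.000 × 0.1426 ≈ 1.996 mg/L.

2.0 mg/L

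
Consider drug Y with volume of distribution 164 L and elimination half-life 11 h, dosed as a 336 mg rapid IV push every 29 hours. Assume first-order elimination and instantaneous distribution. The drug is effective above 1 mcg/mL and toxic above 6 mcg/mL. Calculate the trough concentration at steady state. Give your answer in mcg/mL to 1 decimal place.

Over one 29-h interval, 29/11 ≈ 2.6364 half-lives elapse, leaving f ≈ 0.1608 of each dose.
Accumulation ratio R = 1/(1 − f) ≈ 1/0.8392 ≈ 1.1916.
Single-dose peak C₀ = D/Vd = 336/164 ≈ 2.049 mcg/mL.
Cmax,ss = C₀/(1 − f) ≈ 2.049/0.8392 ≈ 2.442 mcg/mL.
One interval later, Cmin,ss = Cmax,ss·e^(−kτ) ≈ 2.442 × 0.1608 ≈ 0.393 mcg/mL.
Trough 0.4 mcg/mL vs MEC 1 mcg/mL: subtherapeutic.

0.4 mcg/mL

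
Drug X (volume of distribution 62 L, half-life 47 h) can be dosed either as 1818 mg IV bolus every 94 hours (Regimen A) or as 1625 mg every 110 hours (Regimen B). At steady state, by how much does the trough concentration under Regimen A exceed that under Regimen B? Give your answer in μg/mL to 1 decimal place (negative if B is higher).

Regimen A: f = (1/2)^(94/47) ≈ 0.2500; Cmin,ss = (1818/62)·f/(1−f) ≈ 9.774 μg/mL.
Regimen B: f = (1/2)^(110/47) ≈ 0.1975; Cmin,ss = (1625/62)·f/(1−f) ≈ 6.450 μg/mL.
Difference ≈ 9.774 − 6.450 ≈ 3.324 μg/mL.

3.3 μg/mL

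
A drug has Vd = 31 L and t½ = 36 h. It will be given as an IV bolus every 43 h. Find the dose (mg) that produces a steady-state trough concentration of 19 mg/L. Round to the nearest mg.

759 mg

τ/t½ = 43/36 ≈ 1.1944, so f = (1/2)^(43/36) ≈ 0.436955.
Cmin,ss = (D/Vd)·f/(1−f), so D = Cmin,ss·Vd·(1−f)/f.
D = 19 × 31 × (1−f)/f ≈ 19 × 31 × 1.28857 ≈ 758.97 mg.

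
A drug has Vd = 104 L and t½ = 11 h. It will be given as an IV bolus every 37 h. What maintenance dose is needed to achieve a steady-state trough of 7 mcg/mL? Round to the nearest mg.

6766 mg

τ/t½ = 37/11 ≈ 3.3636, so f = (1/2)^(37/11) ≈ 0.097150.
Cmin,ss = (D/Vd)·f/(1−f), so D = Cmin,ss·Vd·(1−f)/f.
D = 7 × 104 × (1−f)/f ≈ 7 × 104 × 9.29336 ≈ 6765.57 mg.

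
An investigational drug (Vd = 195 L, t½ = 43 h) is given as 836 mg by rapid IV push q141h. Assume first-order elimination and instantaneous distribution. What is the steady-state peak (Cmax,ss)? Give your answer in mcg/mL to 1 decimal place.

4.8 mcg/mL

Over one 141-h interval, 141/43 ≈ 3.2791 half-lives elapse, leaving f ≈ 0.1030 of each dose.
Accumulation ratio R = 1/(1 − f) ≈ 1/0.8970 ≈ 1.1148.
Single-dose peak C₀ = D/Vd = 836/195 ≈ 4.287 mcg/mL.
Steady-state peak Cmax,ss = C₀·R ≈ 4.287 × 1.1148 ≈ 4.779 mcg/mL.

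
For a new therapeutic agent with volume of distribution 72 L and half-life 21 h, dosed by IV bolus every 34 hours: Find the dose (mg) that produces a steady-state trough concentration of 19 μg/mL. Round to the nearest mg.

τ/t½ = 34/21 ≈ 1.619, so f = (1/2)^(34/21) ≈ 0.325550.
Cmin,ss = (D/Vd)·f/(1−f), so D = Cmin,ss·Vd·(1−f)/f.
D = 19 × 72 × (1−f)/f ≈ 19 × 72 × 2.07172 ≈ 2834.11 mg.

2834 mg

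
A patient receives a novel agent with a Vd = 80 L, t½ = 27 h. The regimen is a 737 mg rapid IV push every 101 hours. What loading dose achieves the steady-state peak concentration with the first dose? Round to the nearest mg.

f = (1/2)^(101/27) ≈ 0.074804; accumulation ratio R = 1/(1−f) ≈ 1.08085.
Loading dose to hit Cmax,ss on first dose: D_load = D_maint·R ≈ 737 × 1.08085 ≈ 796.59 mg.

797 mg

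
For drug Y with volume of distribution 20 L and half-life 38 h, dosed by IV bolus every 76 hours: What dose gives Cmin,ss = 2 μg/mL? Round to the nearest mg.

τ/t½ = 76/38 ≈ 2, so f = (1/2)^(76/38) ≈ 0.250000.
Cmin,ss = (D/Vd)·f/(1−f), so D = Cmin,ss·Vd·(1−f)/f.
D = 2 × 20 × (1−f)/f ≈ 2 × 20 × 3.00000 ≈ 120.00 mg.

120 mg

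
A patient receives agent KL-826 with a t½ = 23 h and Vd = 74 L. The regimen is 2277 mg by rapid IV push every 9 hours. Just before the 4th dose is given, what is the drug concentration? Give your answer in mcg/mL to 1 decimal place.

f = (1/2)^(τ/t½) = (1/2)^(9/23) ≈ 0.7624.
C₀ = D/Vd = 2277/74 ≈ 30.770 mcg/mL.
Before the 4th dose, 3 doses have been given. Superposition: Cmin = C₀·(f + f² + … + f^3).
≈ 30.770 × (0.7624 + 0.5813 + 0.4431) ≈ 30.770 × 1.7868 ≈ 54.980 mcg/mL.

55.0 mcg/mL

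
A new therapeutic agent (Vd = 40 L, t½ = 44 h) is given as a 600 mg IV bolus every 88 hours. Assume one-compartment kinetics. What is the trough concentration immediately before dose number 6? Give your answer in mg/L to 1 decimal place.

f = (1/2)^(τ/t½) = (1/2)^(88/44) ≈ 0.2500.
C₀ = D/Vd = 600/40 ≈ 15.000 mg/L.
Before the 6th dose, 5 doses have been given. Superposition: Cmin = C₀·(f + f² + … + f^5).
≈ 15.000 × (0.2500 + 0.0625 + 0.0156 + 0.0039 + 0.0010) ≈ 15.000 × 0.3330 ≈ 4.995 mg/L.

5.0 mg/L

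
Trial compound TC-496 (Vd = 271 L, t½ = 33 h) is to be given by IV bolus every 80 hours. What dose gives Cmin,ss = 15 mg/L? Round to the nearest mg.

17754 mg

τ/t½ = 80/33 ≈ 2.4242, so f = (1/2)^(80/33) ≈ 0.186307.
Cmin,ss = (D/Vd)·f/(1−f), so D = Cmin,ss·Vd·(1−f)/f.
D = 15 × 271 × (1−f)/f ≈ 15 × 271 × 4.36748 ≈ 17753.81 mg.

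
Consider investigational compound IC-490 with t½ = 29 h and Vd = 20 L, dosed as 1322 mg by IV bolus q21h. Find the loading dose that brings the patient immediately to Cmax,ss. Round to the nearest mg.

f = (1/2)^(21/29) ≈ 0.605359; accumulation ratio R = 1/(1−f) ≈ 2.53395.
Loading dose to hit Cmax,ss on first dose: D_load = D_maint·R ≈ 1322 × 2.53395 ≈ 3349.88 mg.

3350 mg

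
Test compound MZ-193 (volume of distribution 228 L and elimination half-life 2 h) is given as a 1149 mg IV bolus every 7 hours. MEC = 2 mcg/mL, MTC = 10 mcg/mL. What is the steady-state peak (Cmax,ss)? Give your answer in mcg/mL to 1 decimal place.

5.5 mcg/mL

Over one 7-h interval, 7/2 ≈ 3.5 half-lives elapse, leaving f ≈ 0.0884 of each dose.
At steady state, accumulation factor R = 1/(1 − e^(−kτ)) ≈ 1.0970.
Single-dose peak C₀ = D/Vd = 1149/228 ≈ 5.039 mcg/mL.
Cmax,ss = C₀/(1 − f) ≈ 5.039/0.9116 ≈ 5.528 mcg/mL.
Peak 5.5 mcg/mL vs MTC 10 mcg/mL: below toxic threshold.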